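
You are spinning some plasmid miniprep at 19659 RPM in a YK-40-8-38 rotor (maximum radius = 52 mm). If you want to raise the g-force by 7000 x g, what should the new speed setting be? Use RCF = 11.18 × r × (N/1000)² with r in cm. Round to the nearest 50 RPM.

r = 52 mm = 5.2 cm
Current RCF = 11.18 × 5.2 × (19.659)² = 11.18 × 5.2 × 386.476281 ≈ 22,468.2 × g
Target RCF = 22,468.2 + 7,000 = 29,468.2 × g
(N/1000)² = 29,468.2 / 58.136 = 506.8839
N = 1000 × √506.8839 ≈ 22,514.1

22500 RPM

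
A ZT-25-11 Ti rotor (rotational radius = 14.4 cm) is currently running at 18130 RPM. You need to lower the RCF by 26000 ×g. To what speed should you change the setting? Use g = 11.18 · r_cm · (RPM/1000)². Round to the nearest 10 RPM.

Current RCF = 11.18 × 14.4 × (18.13)² = 11.18 × 14.4 × 328.6969 ≈ 52,917.6 × g
Target RCF = 52,917.6 − 26,000 = 26,917.6 × g
(N/1000)² = 26,917.6 / 160.992 = 167.1984
N = 1000 × √167.1984 ≈ 12,930.5

≈ 12930 RPM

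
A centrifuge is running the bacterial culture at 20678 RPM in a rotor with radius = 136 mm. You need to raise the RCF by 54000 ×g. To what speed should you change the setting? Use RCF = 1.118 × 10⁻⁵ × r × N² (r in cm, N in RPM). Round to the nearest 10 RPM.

r = 136 mm = 13.6 cm
Current RCF = 1.118 × 10⁻⁵ × 13.6 × (20678)² = 1.118 × 10⁻⁵ × 13.6 × 427,579,684 ≈ 65,012.6 × g
Target RCF = 65,012.6 + 54,000 = 119,012.6 × g
N² = 119,012.6 / (15.2048 × 10⁻⁵) = 782,730,454
N ≈ √782,730,454 ≈ 27,977.3

≈ 27980 RPM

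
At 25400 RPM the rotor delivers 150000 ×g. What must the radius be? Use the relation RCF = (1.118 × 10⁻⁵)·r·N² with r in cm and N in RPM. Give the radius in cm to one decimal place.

150000 = 1.118 × 10⁻⁵ × r × (25400)²
r = 150000 / (1.118 × 10⁻⁵ × 645,160,000) = 150000 / 7212.889 ≈ 20.796 cm

≈ 20.8 cm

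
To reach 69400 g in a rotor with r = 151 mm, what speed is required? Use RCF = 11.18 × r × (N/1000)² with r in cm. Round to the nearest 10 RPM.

r = 151 mm = 15.1 cm
69,400 = 11.18 × 15.1 × (N/1000)²
(N/1000)² = 69,400 / 168.818 = 411.0936
N = 1000 × √411.0936 ≈ 20,275.4

N ≈ 20280 RPM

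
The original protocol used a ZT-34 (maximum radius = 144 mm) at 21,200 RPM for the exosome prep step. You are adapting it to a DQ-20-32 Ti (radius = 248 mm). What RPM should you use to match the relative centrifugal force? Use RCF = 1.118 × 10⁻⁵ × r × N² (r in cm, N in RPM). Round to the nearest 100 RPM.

Original rotor: r = 144 mm = 14.4 cm
RCF_original = 1.118 × 10⁻⁵ × 14.4 × (21200)² = 1.118 × 10⁻⁵ × 14.4 × 449,440,000 ≈ 72,356.2 × g
Your rotor: r = 248 mm = 24.8 cm
72,356.2 = 1.118 × 10⁻⁵ × 24.8 × N²
N² = 72,356.2 / (27.7264 × 10⁻⁵) = 260,965,001
N ≈ √260,965,001 ≈ 16,154.4

16200 RPM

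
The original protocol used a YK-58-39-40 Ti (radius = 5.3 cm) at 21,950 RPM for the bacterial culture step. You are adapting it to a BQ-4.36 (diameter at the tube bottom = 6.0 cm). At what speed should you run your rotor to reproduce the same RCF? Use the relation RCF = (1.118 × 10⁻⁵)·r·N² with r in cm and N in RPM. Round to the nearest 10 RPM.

RCF = 1.118 × 10⁻⁵ × r × N²
RCF_original = 1.118 × 10⁻⁵ × 5.3 × (21950)² = 1.118 × 10⁻⁵ × 5.3 × 481,802,500 ≈ 28,548.7 × g
Your rotor: r = 6.0 / 2 = 3 cm
28,548.7 = 1.118 × 10⁻⁵ × 3 × N²
N² = 28,548.7 / (3.354 × 10⁻⁵) = 851,183,661
N ≈ √851,183,661 ≈ 29,175.1

≈ 29180 RPM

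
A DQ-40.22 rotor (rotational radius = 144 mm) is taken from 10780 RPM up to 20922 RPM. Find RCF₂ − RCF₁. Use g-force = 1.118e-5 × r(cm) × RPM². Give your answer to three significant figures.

51800 x g

r = 144 mm = 14.4 cm
RCF₁ = 1.118 × 10⁻⁵ × 14.4 × (10780)² = 1.118 × 10⁻⁵ × 14.4 × 116,208,400 ≈ 18,708.6 × g
RCF₂ = 1.118 × 10⁻⁵ × 14.4 × (20922)² = 1.118 × 10⁻⁵ × 14.4 × 437,730,084 ≈ 70,471 × g
Increase = 70,471 − 18,708.6 = 51,762.4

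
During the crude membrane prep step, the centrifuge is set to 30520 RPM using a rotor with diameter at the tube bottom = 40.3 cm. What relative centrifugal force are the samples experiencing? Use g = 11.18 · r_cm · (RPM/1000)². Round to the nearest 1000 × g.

r = 40.3 / 2 = 20.15 cm
RCF = 11.18 × 20.15 × (30.52)² = 11.18 × 20.15 × 931.4704 ≈ 209,838.9 × g

RCF ≈ 210000 x g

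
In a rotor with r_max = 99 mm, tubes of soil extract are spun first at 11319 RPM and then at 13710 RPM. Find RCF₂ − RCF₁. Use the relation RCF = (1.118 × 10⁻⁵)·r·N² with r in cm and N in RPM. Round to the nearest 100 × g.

≈ 6600 × g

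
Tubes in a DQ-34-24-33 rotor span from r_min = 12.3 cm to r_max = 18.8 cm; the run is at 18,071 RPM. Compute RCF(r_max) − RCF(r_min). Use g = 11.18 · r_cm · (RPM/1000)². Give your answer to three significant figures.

ΔRCF ≈ 23700 × g

ΔRCF = 11.18 × (r_max − r_min) × (N/1000)² = 11.18 × 6.5 × 326.561041 ≈ 23,731.2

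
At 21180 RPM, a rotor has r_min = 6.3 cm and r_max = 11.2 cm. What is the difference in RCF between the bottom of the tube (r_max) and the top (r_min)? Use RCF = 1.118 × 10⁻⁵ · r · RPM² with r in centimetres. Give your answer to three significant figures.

RCF_max = 1.118 × 10⁻⁵ × 11.2 × (21180)² = 1.118 × 10⁻⁵ × 11.2 × 448,592,400 ≈ 56,170.9 × g
RCF_min = 1.118 × 10⁻⁵ × 6.3 × (21180)² = 1.118 × 10⁻⁵ × 6.3 × 448,592,400 ≈ 31,596.2 × g
ΔRCF = 56,170.9 − 31,596.2 = 24,574.7

≈ 24600 g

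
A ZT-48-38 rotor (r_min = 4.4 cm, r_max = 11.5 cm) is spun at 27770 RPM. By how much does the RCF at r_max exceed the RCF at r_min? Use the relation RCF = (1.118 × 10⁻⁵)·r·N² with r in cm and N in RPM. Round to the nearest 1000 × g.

ΔRCF = 1.118 × 10⁻⁵ × (r_max − r_min) × N² = 1.118 × 10⁻⁵ × 7.1 × 771,172,900 ≈ 61,214.2

61000 x g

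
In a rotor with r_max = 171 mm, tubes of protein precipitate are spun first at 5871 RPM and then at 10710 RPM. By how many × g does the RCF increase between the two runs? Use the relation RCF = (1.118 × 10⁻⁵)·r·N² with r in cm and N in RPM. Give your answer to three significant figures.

r = 171 mm = 17.1 cm
RCF₁ = 1.118 × 10⁻⁵ × 17.1 × (5871)² = 1.118 × 10⁻⁵ × 17.1 × 34,468,641 ≈ 6,589.6 × g
RCF₂ = 1.118 × 10⁻⁵ × 17.1 × (10710)² = 1.118 × 10⁻⁵ × 17.1 × 114,704,100 ≈ 21,928.9 × g
Increase = 21,928.9 − 6,589.6 = 15,339.3

15300 × g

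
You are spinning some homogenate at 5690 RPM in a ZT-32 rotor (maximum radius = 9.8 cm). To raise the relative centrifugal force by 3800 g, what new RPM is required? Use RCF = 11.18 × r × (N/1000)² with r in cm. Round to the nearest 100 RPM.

Current RCF = 11.18 × 9.8 × (5.69)² = 11.18 × 9.8 × 32.3761 ≈ 3,547.3 × g
Target RCF = 3,547.3 + 3,800 = 7,347.3 × g
(N/1000)² = 7,347.3 / 109.564 = 67.05944
N = 1000 × √67.05944 ≈ 8,189.0

≈ 8200 RPM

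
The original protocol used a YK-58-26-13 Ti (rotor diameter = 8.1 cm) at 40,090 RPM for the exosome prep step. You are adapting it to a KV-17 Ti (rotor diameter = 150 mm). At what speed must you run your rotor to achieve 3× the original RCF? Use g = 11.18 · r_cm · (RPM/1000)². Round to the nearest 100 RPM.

Original rotor: r = 8.1 / 2 = 4.05 cm
RCF_original = 11.18 × 4.05 × (40.09)² = 11.18 × 4.05 × 1,607.2081 ≈ 72,772.8 × g
Target RCF = 3 × 72,772.8 ≈ 218,318.4 × g
Your rotor: r = 150 mm / 2 = 75 mm = 7.5 cm
218,318.4 = 11.18 × 7.5 × (N/1000)²
(N/1000)² = 218,318.4 / 83.85 = 2603.678
N = 1000 × √2603.678 ≈ 51,026.2

51000 RPM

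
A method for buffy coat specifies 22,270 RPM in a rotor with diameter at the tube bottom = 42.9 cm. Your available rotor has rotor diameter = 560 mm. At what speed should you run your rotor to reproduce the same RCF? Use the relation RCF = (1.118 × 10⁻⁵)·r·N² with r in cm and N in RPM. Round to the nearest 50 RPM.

≈ 19500 RPM

Original rotor: r = 42.9 / 2 = 21.45 cm
RCF_original = 1.118 × 10⁻⁵ × 21.45 × (22270)² = 1.118 × 10⁻⁵ × 21.45 × 495,952,900 ≈ 118,935 × g
Your rotor: r = 560 mm / 2 = 280 mm = 28 cm
118,935 = 1.118 × 10⁻⁵ × 28 × N²
N² = 118,935 / (31.304 × 10⁻⁵) = 379,935,472
N ≈ √379,935,472 ≈ 19,491.9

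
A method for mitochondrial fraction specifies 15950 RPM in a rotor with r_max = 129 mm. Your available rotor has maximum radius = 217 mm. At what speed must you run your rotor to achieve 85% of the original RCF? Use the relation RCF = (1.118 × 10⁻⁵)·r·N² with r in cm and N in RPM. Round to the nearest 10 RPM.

Original rotor: r = 129 mm = 12.9 cm
RCF_original = 1.118 × 10⁻⁵ × 12.9 × (15950)² = 1.118 × 10⁻⁵ × 12.9 × 254,402,500 ≈ 36,690.4 × g
Target RCF = 0.85 × 36,690.4 ≈ 31,186.8 × g
Your rotor: r = 217 mm = 21.7 cm
31,186.8 = 1.118 × 10⁻⁵ × 21.7 × N²
N² = 31,186.8 / (24.2606 × 10⁻⁵) = 128,549,170
N ≈ √128,549,170 ≈ 11,338.0

≈ 11340 RPM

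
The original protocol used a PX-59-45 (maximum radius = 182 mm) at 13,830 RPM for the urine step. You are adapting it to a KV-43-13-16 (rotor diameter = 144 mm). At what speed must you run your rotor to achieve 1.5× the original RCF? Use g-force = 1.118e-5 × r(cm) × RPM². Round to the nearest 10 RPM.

Original rotor: r = 182 mm = 18.2 cm
RCF = 1.118 × 10⁻⁵ × r × N²
RCF_original = 1.118 × 10⁻⁵ × 18.2 × (13830)² = 1.118 × 10⁻⁵ × 18.2 × 191,268,900 ≈ 38,918.6 × g
Target RCF = 1.5 × 38,918.6 ≈ 58,377.9 × g
Your rotor: r = 144 mm / 2 = 72 mm = 7.2 cm
58,377.9 = 1.118 × 10⁻⁵ × 7.2 × N²
N² = 58,377.9 / (8.0496 × 10⁻⁵) = 725,227,340
N ≈ √725,227,340 ≈ 26,930.0

26930 RPM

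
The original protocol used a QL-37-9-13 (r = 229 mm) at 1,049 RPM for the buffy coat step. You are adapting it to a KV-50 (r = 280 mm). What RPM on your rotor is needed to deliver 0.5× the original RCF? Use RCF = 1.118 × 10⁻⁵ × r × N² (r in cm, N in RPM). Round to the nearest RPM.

≈ 671 RPM

Original rotor: r = 229 mm = 22.9 cm
RCF_original = 1.118 × 10⁻⁵ × 22.9 × (1049)² = 1.118 × 10⁻⁵ × 22.9 × 1,100,401 ≈ 281.7 × g
Target RCF = 0.5 × 281.7 ≈ 140.8 × g
Your rotor: r = 280 mm = 28.0 cm
140.8 = 1.118 × 10⁻⁵ × 28 × N²
N² = 140.8 / (31.304 × 10⁻⁵) = 449,783
N ≈ √449,783 ≈ 670.7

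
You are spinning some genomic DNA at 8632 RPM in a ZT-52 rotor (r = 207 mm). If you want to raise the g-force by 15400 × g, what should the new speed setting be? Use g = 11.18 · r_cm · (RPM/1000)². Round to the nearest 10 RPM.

r = 207 mm = 20.7 cm
Current RCF = 11.18 × 20.7 × (8.632)² = 11.18 × 20.7 × 74.511424 ≈ 17,243.9 × g
Target RCF = 17,243.9 + 15,400 = 32,643.9 × g
(N/1000)² = 32,643.9 / 231.426 = 141.0555
N = 1000 × √141.0555 ≈ 11,876.7

11880 RPM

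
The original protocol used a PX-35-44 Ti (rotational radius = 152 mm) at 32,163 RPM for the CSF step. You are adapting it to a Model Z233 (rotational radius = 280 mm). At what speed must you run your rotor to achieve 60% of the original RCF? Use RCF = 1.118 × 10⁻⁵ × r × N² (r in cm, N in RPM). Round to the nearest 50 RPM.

≈ 18350 RPM

Original rotor: r = 152 mm = 15.2 cm
RCF_original = 1.118 × 10⁻⁵ × 15.2 × (32163)² = 1.118 × 10⁻⁵ × 15.2 × 1,034,458,569 ≈ 175,791.8 × g
Target RCF = 0.6 × 175,791.8 ≈ 105,475.1 × g
Your rotor: r = 280 mm = 28.0 cm
105,475.1 = 1.118 × 10⁻⁵ × 28 × N²
N² = 105,475.1 / (31.304 × 10⁻⁵) = 336,938,091
N ≈ √336,938,091 ≈ 18,355.9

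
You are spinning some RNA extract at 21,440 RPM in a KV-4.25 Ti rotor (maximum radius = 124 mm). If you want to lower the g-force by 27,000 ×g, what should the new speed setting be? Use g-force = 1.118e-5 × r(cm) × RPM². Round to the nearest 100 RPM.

r = 124 mm = 12.4 cm
Current RCF = 1.118 × 10⁻⁵ × 12.4 × (21440)² = 1.118 × 10⁻⁵ × 12.4 × 459,673,600 ≈ 63,725.5 × g
Target RCF = 63,725.5 − 27,000 = 36,725.5 × g
N² = 36,725.5 / (13.8632 × 10⁻⁵) = 264,913,584
N ≈ √264,913,584 ≈ 16,276.2

N₂ ≈ 16300 RPM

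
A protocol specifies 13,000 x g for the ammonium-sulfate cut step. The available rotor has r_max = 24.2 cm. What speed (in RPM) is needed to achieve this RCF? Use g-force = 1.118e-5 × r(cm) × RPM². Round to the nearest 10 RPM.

N ≈ 6930 RPM

13,000 = 1.118 × 10⁻⁵ × 24.2 × N²
N² = 13,000 / (27.0556 × 10⁻⁵) = 48,049,202
N ≈ √48,049,202 ≈ 6,931.8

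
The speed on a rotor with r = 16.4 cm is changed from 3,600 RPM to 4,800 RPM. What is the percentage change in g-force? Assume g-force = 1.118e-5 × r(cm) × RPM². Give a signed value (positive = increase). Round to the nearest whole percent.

+78%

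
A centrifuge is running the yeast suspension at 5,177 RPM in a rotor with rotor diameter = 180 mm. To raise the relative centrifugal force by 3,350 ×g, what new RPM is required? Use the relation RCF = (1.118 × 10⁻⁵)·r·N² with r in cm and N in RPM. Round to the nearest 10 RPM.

≈ 7750 RPM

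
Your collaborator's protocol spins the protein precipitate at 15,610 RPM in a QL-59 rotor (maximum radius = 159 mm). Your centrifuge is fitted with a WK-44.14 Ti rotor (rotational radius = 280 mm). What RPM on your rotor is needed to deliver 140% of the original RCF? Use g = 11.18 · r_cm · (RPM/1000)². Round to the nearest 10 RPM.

13920 RPM

Original rotor: r = 159 mm = 15.9 cm
RCF_original = 11.18 × 15.9 × (15.61)² = 11.18 × 15.9 × 243.6721 ≈ 43,315.6 × g
Target RCF = 1.4 × 43,315.6 ≈ 60,641.8 × g
Your rotor: r = 280 mm = 28.0 cm
60,641.8 = 11.18 × 28 × (N/1000)²
(N/1000)² = 60,641.8 / 313.04 = 193.719
N = 1000 × √193.719 ≈ 13,918.3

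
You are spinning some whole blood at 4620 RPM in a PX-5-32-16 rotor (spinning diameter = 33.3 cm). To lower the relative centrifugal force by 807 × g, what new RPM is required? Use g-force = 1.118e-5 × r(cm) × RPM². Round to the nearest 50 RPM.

4100 RPM

r = 33.3 / 2 = 16.65 cm
Current RCF = 1.118 × 10⁻⁵ × 16.65 × (4620)² = 1.118 × 10⁻⁵ × 16.65 × 21,344,400 ≈ 3,973.2 × g
Target RCF = 3,973.2 − 807 = 3,166.2 × g
N² = 3,166.2 / (18.6147 × 10⁻⁵) = 17,009,138
N ≈ √17,009,138 ≈ 4,124.2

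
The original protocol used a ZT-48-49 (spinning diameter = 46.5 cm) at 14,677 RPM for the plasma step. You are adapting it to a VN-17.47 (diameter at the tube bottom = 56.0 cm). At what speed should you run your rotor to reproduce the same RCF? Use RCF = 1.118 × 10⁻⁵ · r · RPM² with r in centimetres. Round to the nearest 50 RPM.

13350 RPM

Original rotor: r = 46.5 / 2 = 23.25 cm
RCF_original = 1.118 × 10⁻⁵ × 23.25 × (14677)² = 1.118 × 10⁻⁵ × 23.25 × 215,414,329 ≈ 55,993.7 × g
Your rotor: r = 56.0 / 2 = 28 cm
55,993.7 = 1.118 × 10⁻⁵ × 28 × N²
N² = 55,993.7 / (31.304 × 10⁻⁵) = 178,870,751
N ≈ √178,870,751 ≈ 13,374.3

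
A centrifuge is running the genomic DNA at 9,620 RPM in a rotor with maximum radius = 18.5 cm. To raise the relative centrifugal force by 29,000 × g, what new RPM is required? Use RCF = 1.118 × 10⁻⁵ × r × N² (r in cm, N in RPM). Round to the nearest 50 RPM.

≈ 15250 RPM

Current RCF = 1.118 × 10⁻⁵ × 18.5 × (9620)² = 1.118 × 10⁻⁵ × 18.5 × 92,544,400 ≈ 19,141 × g
Target RCF = 19,141 + 29,000 = 48,141 × g
N² = 48,141 / (20.683 × 10⁻⁵) = 232,756,370
N ≈ √232,756,370 ≈ 15,256.4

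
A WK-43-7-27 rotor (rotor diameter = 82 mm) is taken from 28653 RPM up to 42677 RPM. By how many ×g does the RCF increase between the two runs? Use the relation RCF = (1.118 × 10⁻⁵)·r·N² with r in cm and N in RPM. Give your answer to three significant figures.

r = 82 mm / 2 = 41 mm = 4.1 cm
RCF₁ = 1.118 × 10⁻⁵ × 4.1 × (28653)² = 1.118 × 10⁻⁵ × 4.1 × 820,994,409 ≈ 37,632.7 × g
RCF₂ = 1.118 × 10⁻⁵ × 4.1 × (42677)² = 1.118 × 10⁻⁵ × 4.1 × 1,821,326,329 ≈ 83,486 × g
Increase = 83,486 − 37,632.7 = 45,853.3

≈ 45900 ×g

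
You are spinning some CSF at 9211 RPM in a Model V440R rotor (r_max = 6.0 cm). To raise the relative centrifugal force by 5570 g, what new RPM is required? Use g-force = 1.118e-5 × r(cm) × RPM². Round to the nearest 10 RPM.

Current RCF = 1.118 × 10⁻⁵ × 6 × (9211)² = 1.118 × 10⁻⁵ × 6 × 84,842,521 ≈ 5,691.2 × g
Target RCF = 5,691.2 + 5,570 = 11,261.2 × g
N² = 11,261.2 / (6.708 × 10⁻⁵) = 167,877,162
N ≈ √167,877,162 ≈ 12,956.7

N₂ ≈ 12960 RPM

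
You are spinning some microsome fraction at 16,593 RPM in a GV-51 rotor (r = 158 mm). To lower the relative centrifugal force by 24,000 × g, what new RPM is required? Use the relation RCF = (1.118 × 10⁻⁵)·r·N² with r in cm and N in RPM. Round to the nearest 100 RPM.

r = 158 mm = 15.8 cm
Current RCF = 1.118 × 10⁻⁵ × 15.8 × (16593)² = 1.118 × 10⁻⁵ × 15.8 × 275,327,649 ≈ 48,635 × g
Target RCF = 48,635 − 24,000 = 24,635 × g
N² = 24,635 / (17.6644 × 10⁻⁵) = 139,461,289
N ≈ √139,461,289 ≈ 11,809.4

11800 RPM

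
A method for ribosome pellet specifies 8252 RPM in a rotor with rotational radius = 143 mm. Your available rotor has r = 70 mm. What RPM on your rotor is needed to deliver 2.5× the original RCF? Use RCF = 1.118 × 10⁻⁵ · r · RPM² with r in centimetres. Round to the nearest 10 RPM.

≈ 18650 RPM

Original rotor: r = 143 mm = 14.3 cm
RCF = 1.118 × 10⁻⁵ × r × N²
RCF_original = 1.118 × 10⁻⁵ × 14.3 × (8252)² = 1.118 × 10⁻⁵ × 14.3 × 68,095,504 ≈ 10,886.7 × g
Target RCF = 2.5 × 10,886.7 ≈ 27,216.8 × g
Your rotor: r = 70 mm = 7.0 cm
27,216.8 = 1.118 × 10⁻⁵ × 7 × N²
N² = 27,216.8 / (7.826 × 10⁻⁵) = 347,774,086
N ≈ √347,774,086 ≈ 18,648.7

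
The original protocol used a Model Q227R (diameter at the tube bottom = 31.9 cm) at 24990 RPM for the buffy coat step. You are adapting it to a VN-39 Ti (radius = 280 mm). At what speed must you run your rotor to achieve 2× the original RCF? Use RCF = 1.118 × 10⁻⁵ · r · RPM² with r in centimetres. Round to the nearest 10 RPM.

Original rotor: r = 31.9 / 2 = 15.95 cm
RCF_original = 1.118 × 10⁻⁵ × 15.95 × (24990)² = 1.118 × 10⁻⁵ × 15.95 × 624,500,100 ≈ 111,361.5 × g
Target RCF = 2 × 111,361.5 ≈ 222,723 × g
Your rotor: r = 280 mm = 28.0 cm
222,723 = 1.118 × 10⁻⁵ × 28 × N²
N² = 222,723 / (31.304 × 10⁻⁵) = 711,484,155
N ≈ √711,484,155 ≈ 26,673.7

≈ 26670 RPM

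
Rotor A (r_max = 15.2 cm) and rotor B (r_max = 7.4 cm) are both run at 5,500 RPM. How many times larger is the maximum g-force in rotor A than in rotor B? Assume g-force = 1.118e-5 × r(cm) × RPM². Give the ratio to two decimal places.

2.05

At fixed N, RCF ∝ r, so RCF_A/RCF_B = r_A/r_B = 15.2 / 7.4 = 2.0541.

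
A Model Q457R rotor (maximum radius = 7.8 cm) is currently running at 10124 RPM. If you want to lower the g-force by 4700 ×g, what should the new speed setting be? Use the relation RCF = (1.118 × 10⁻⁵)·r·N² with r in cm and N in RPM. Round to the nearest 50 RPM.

Current RCF = 1.118 × 10⁻⁵ × 7.8 × (10124)² = 1.118 × 10⁻⁵ × 7.8 × 102,495,376 ≈ 8,938 × g
Target RCF = 8,938 − 4,700 = 4,238 × g
N² = 4,238 / (8.7204 × 10⁻⁵) = 48,598,688
N ≈ √48,598,688 ≈ 6,971.3

N₂ ≈ 6950 RPM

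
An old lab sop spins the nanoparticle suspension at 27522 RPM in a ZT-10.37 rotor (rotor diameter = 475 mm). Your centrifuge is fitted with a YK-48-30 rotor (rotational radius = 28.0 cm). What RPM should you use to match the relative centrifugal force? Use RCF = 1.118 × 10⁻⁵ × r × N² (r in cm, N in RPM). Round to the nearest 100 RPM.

Original rotor: r = 475 mm / 2 = 237.5 mm = 23.75 cm
RCF_original = 1.118 × 10⁻⁵ × 23.75 × (27522)² = 1.118 × 10⁻⁵ × 23.75 × 757,460,484 ≈ 201,124.7 × g
201,124.7 = 1.118 × 10⁻⁵ × 28 × N²
N² = 201,124.7 / (31.304 × 10⁻⁵) = 642,488,819
N ≈ √642,488,819 ≈ 25,347.4

≈ 25300 RPM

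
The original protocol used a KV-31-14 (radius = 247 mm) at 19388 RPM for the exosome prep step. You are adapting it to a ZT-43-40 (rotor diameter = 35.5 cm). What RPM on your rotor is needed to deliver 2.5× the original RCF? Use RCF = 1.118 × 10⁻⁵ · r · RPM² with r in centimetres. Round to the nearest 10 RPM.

≈ 36160 RPM

Original rotor: r = 247 mm = 24.7 cm
RCF_original = 1.118 × 10⁻⁵ × 24.7 × (19388)² = 1.118 × 10⁻⁵ × 24.7 × 375,894,544 ≈ 103,801.8 × g
Target RCF = 2.5 × 103,801.8 ≈ 259,504.5 × g
Your rotor: r = 35.5 / 2 = 17.75 cm
259,504.5 = 1.118 × 10⁻⁵ × 17.75 × N²
N² = 259,504.5 / (19.8445 × 10⁻⁵) = 1,307,689,788
N ≈ √1,307,689,788 ≈ 36,162.0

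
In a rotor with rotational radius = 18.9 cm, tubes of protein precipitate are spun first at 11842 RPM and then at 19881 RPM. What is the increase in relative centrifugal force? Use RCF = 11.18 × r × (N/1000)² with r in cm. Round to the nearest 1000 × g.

RCF₁ = 11.18 × 18.9 × (11.842)² = 11.18 × 18.9 × 140.232964 ≈ 29,631.5 × g
RCF₂ = 11.18 × 18.9 × (19.881)² = 11.18 × 18.9 × 395.254161 ≈ 83,518 × g
Increase = 83,518 − 29,631.5 = 53,886.5

54000 × g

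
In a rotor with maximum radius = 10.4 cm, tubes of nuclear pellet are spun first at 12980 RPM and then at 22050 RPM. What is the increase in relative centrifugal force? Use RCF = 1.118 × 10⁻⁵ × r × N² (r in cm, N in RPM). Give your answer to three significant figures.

36900 g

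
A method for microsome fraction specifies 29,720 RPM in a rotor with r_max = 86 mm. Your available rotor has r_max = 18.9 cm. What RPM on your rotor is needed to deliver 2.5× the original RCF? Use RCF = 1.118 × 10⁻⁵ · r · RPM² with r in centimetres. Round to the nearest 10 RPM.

≈ 31700 RPM

Original rotor: r = 86 mm = 8.6 cm
RCF_original = 1.118 × 10⁻⁵ × 8.6 × (29720)² = 1.118 × 10⁻⁵ × 8.6 × 883,278,400 ≈ 84,925.5 × g
Target RCF = 2.5 × 84,925.5 ≈ 212,313.8 × g
212,313.8 = 1.118 × 10⁻⁵ × 18.9 × N²
N² = 212,313.8 / (21.1302 × 10⁻⁵) = 1,004,788,407
N ≈ √1,004,788,407 ≈ 31,698.4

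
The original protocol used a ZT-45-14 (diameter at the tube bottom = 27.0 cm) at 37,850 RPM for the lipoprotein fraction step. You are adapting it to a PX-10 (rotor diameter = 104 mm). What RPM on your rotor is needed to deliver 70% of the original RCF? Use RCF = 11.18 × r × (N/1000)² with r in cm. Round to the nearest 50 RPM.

Original rotor: r = 27.0 / 2 = 13.5 cm
RCF_original = 11.18 × 13.5 × (37.85)² = 11.18 × 13.5 × 1,432.6225 ≈ 216,225.7 × g
Target RCF = 0.7 × 216,225.7 ≈ 151,358 × g
Your rotor: r = 104 mm / 2 = 52 mm = 5.2 cm
151,358 = 11.18 × 5.2 × (N/1000)²
(N/1000)² = 151,358 / 58.136 = 2603.516
N = 1000 × √2603.516 ≈ 51,024.7

51000 RPM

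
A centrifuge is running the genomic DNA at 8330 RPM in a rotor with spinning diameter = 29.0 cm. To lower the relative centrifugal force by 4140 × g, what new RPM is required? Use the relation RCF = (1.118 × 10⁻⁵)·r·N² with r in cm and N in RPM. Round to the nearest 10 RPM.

6620 RPM

r = 29.0 / 2 = 14.5 cm
Current RCF = 1.118 × 10⁻⁵ × 14.5 × (8330)² = 1.118 × 10⁻⁵ × 14.5 × 69,388,900 ≈ 11,248.6 × g
Target RCF = 11,248.6 − 4,140 = 7,108.6 × g
N² = 7,108.6 / (16.211 × 10⁻⁵) = 43,850,472
N ≈ √43,850,472 ≈ 6,622.0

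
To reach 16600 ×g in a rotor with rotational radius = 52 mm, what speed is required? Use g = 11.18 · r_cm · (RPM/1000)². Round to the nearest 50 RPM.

r = 52 mm = 5.2 cm
RCF = 11.18 × r × (N/1000)²
16,600 = 11.18 × 5.2 × (N/1000)²
(N/1000)² = 16,600 / 58.136 = 285.5374
N = 1000 × √285.5374 ≈ 16,897.9

N ≈ 16900 RPM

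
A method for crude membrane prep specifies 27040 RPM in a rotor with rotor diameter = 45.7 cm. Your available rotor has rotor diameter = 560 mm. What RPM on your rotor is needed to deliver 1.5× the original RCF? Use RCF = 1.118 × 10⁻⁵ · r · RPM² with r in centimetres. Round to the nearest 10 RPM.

Original rotor: r = 45.7 / 2 = 22.85 cm
RCF = 1.118 × 10⁻⁵ × r × N²
RCF_original = 1.118 × 10⁻⁵ × 22.85 × (27040)² = 1.118 × 10⁻⁵ × 22.85 × 731,161,600 ≈ 186,784.7 × g
Target RCF = 1.5 × 186,784.7 ≈ 280,177.1 × g
Your rotor: r = 560 mm / 2 = 280 mm = 28 cm
280,177.1 = 1.118 × 10⁻⁵ × 28 × N²
N² = 280,177.1 / (31.304 × 10⁻⁵) = 895,020,125
N ≈ √895,020,125 ≈ 29,916.9

29920 RPM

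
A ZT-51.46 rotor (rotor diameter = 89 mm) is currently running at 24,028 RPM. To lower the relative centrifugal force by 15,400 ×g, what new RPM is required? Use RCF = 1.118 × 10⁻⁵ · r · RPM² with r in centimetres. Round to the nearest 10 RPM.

r = 89 mm / 2 = 44.5 mm = 4.45 cm
Current RCF = 1.118 × 10⁻⁵ × 4.45 × (24028)² = 1.118 × 10⁻⁵ × 4.45 × 577,344,784 ≈ 28,723.5 × g
Target RCF = 28,723.5 − 15,400 = 13,323.5 × g
N² = 13,323.5 / (4.9751 × 10⁻⁵) = 267,803,662
N ≈ √267,803,662 ≈ 16,364.7

≈ 16360 RPM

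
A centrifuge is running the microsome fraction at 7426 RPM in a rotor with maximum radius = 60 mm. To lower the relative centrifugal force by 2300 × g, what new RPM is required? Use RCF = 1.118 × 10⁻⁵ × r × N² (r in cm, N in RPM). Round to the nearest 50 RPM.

4550 RPM

r = 60 mm = 6.0 cm
Current RCF = 1.118 × 10⁻⁵ × 6 × (7426)² = 1.118 × 10⁻⁵ × 6 × 55,145,476 ≈ 3,699.2 × g
Target RCF = 3,699.2 − 2,300 = 1,399.2 × g
N² = 1,399.2 / (6.708 × 10⁻⁵) = 20,858,676
N ≈ √20,858,676 ≈ 4,567.1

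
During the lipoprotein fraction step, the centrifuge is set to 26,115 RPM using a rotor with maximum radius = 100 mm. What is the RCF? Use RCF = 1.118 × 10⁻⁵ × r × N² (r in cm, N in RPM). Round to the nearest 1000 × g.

≈ 76000 g

r = 100 mm = 10.0 cm
RCF = 1.118 × 10⁻⁵ × r × N²
RCF = 1.118 × 10⁻⁵ × 10 × (26115)² = 1.118 × 10⁻⁵ × 10 × 681,993,225 ≈ 76,246.8 × g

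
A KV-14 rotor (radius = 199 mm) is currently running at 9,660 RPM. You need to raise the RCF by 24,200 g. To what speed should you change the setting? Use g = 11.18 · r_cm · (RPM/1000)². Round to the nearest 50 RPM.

N₂ ≈ 14200 RPM

r = 199 mm = 19.9 cm
Current RCF = 11.18 × 19.9 × (9.66)² = 11.18 × 19.9 × 93.3156 ≈ 20,761 × g
Target RCF = 20,761 + 24,200 = 44,961 × g
(N/1000)² = 44,961 / 222.482 = 202.0883
N = 1000 × √202.0883 ≈ 14,215.8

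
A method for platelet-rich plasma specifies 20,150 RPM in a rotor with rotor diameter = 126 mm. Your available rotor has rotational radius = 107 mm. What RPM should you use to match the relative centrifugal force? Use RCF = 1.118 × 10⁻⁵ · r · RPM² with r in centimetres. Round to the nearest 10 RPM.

≈ 15460 RPM

Original rotor: r = 126 mm / 2 = 63 mm = 6.3 cm
RCF_original = 1.118 × 10⁻⁵ × 6.3 × (20150)² = 1.118 × 10⁻⁵ × 6.3 × 406,022,500 ≈ 28,597.8 × g
Your rotor: r = 107 mm = 10.7 cm
28,597.8 = 1.118 × 10⁻⁵ × 10.7 × N²
N² = 28,597.8 / (11.9626 × 10⁻⁵) = 239,060,071
N ≈ √239,060,071 ≈ 15,461.6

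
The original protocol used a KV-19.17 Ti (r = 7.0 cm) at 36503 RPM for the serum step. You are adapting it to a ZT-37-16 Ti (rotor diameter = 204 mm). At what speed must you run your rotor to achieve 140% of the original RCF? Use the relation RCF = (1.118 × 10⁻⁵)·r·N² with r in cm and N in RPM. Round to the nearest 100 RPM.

35800 RPM

RCF_original = 1.118 × 10⁻⁵ × 7 × (36503)² = 1.118 × 10⁻⁵ × 7 × 1,332,469,009 ≈ 104,279 × g
Target RCF = 1.4 × 104,279 ≈ 145,990.6 × g
Your rotor: r = 204 mm / 2 = 102 mm = 10.2 cm
145,990.6 = 1.118 × 10⁻⁵ × 10.2 × N²
N² = 145,990.6 / (11.4036 × 10⁻⁵) = 1,280,215,020
N ≈ √1,280,215,020 ≈ 35,780.1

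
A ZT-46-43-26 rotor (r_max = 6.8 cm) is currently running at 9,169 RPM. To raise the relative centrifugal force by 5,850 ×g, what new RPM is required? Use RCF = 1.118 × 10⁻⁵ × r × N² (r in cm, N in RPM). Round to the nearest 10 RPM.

Current RCF = 1.118 × 10⁻⁵ × 6.8 × (9169)² = 1.118 × 10⁻⁵ × 6.8 × 84,070,561 ≈ 6,391.4 × g
Target RCF = 6,391.4 + 5,850 = 12,241.4 × g
N² = 12,241.4 / (7.6024 × 10⁻⁵) = 161,020,204
N ≈ √161,020,204 ≈ 12,689.4

≈ 12690 RPM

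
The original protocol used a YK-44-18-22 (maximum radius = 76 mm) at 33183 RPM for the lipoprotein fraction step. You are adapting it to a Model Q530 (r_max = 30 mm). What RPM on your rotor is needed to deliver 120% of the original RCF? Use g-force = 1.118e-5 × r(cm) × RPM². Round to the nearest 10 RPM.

Original rotor: r = 76 mm = 7.6 cm
RCF = 1.118 × 10⁻⁵ × r × N²
RCF_original = 1.118 × 10⁻⁵ × 7.6 × (33183)² = 1.118 × 10⁻⁵ × 7.6 × 1,101,111,489 ≈ 93,559.2 × g
Target RCF = 1.2 × 93,559.2 ≈ 112,271 × g
Your rotor: r = 30 mm = 3.0 cm
112,271 = 1.118 × 10⁻⁵ × 3 × N²
N² = 112,271 / (3.354 × 10⁻⁵) = 3,347,376,267
N ≈ √3,347,376,267 ≈ 57,856.5

≈ 57860 RPM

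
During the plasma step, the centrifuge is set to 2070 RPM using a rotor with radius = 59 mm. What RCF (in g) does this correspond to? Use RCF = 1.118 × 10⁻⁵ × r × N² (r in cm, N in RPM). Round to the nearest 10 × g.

r = 59 mm = 5.9 cm
RCF = 1.118 × 10⁻⁵ × 5.9 × (2070)² = 1.118 × 10⁻⁵ × 5.9 × 4,284,900 ≈ 282.6 × g

280 g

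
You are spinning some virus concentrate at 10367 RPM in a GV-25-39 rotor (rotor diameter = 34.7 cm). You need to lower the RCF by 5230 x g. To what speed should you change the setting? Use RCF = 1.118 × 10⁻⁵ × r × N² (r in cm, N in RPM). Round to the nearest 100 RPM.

≈ 9000 RPM

r = 34.7 / 2 = 17.35 cm
Current RCF = 1.118 × 10⁻⁵ × 17.35 × (10367)² = 1.118 × 10⁻⁵ × 17.35 × 107,474,689 ≈ 20,847.2 × g
Target RCF = 20,847.2 − 5,230 = 15,617.2 × g
N² = 15,617.2 / (19.3973 × 10⁻⁵) = 80,512,236
N ≈ √80,512,236 ≈ 8,972.9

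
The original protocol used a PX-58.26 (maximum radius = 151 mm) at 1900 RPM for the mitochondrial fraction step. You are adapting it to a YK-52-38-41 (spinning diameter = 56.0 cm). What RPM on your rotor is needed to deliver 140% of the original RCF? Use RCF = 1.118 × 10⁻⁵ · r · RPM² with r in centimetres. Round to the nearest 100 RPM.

Original rotor: r = 151 mm = 15.1 cm
RCF_original = 1.118 × 10⁻⁵ × 15.1 × (1900)² = 1.118 × 10⁻⁵ × 15.1 × 3,610,000 ≈ 609.4 × g
Target RCF = 1.4 × 609.4 ≈ 853.2 × g
Your rotor: r = 56.0 / 2 = 28 cm
853.2 = 1.118 × 10⁻⁵ × 28 × N²
N² = 853.2 / (31.304 × 10⁻⁵) = 2,725,530
N ≈ √2,725,530 ≈ 1,650.9

1700 RPM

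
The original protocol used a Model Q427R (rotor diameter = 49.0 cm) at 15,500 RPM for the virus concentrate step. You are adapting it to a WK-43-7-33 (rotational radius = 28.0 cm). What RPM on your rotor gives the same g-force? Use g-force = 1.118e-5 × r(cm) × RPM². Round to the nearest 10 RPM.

14500 RPM

Original rotor: r = 49.0 / 2 = 24.5 cm
RCF = 1.118 × 10⁻⁵ × r × N²
RCF_original = 1.118 × 10⁻⁵ × 24.5 × (15500)² = 1.118 × 10⁻⁵ × 24.5 × 240,250,000 ≈ 65,806.9 × g
65,806.9 = 1.118 × 10⁻⁵ × 28 × N²
N² = 65,806.9 / (31.304 × 10⁻⁵) = 210,218,822
N ≈ √210,218,822 ≈ 14,498.9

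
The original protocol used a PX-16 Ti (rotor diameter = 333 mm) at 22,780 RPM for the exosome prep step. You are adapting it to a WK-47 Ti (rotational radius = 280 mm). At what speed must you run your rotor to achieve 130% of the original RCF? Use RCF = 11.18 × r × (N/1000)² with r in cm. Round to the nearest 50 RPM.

20050 RPM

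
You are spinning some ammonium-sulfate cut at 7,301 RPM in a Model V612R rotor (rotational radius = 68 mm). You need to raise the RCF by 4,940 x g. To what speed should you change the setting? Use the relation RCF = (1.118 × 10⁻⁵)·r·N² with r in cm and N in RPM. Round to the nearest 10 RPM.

≈ 10880 RPM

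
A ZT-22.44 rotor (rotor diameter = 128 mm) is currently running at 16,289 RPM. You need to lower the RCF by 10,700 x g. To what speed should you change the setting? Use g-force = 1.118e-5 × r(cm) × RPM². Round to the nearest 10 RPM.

10760 RPM

r = 128 mm / 2 = 64 mm = 6.4 cm
Current RCF = 1.118 × 10⁻⁵ × 6.4 × (16289)² = 1.118 × 10⁻⁵ × 6.4 × 265,331,521 ≈ 18,985 × g
Target RCF = 18,985 − 10,700 = 8,285 × g
N² = 8,285 / (7.1552 × 10⁻⁵) = 115,789,915
N ≈ √115,789,915 ≈ 10,760.6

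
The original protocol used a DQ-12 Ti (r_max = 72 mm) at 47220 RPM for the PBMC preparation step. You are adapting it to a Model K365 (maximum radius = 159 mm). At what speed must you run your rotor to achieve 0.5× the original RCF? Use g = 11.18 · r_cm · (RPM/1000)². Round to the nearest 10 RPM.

Original rotor: r = 72 mm = 7.2 cm
RCF_original = 11.18 × 7.2 × (47.22)² = 11.18 × 7.2 × 2,229.7284 ≈ 179,484.2 × g
Target RCF = 0.5 × 179,484.2 ≈ 89,742.1 × g
Your rotor: r = 159 mm = 15.9 cm
89,742.1 = 11.18 × 15.9 × (N/1000)²
(N/1000)² = 89,742.1 / 177.762 = 504.8441
N = 1000 × √504.8441 ≈ 22,468.7

≈ 22470 RPM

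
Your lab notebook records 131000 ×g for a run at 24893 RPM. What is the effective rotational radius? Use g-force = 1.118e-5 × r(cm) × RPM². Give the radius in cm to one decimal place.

131000 = 1.118 × 10⁻⁵ × r × (24893)²
r = 131000 / (1.118 × 10⁻⁵ × 619,661,449) = 131000 / 6927.815 ≈ 18.909 cm

r ≈ 18.9 cm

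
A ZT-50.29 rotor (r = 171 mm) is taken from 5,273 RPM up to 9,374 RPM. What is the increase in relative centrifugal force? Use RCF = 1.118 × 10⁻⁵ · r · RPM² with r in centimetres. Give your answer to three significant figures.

r = 171 mm = 17.1 cm
RCF₁ = 1.118 × 10⁻⁵ × 17.1 × (5273)² = 1.118 × 10⁻⁵ × 17.1 × 27,804,529 ≈ 5,315.6 × g
RCF₂ = 1.118 × 10⁻⁵ × 17.1 × (9374)² = 1.118 × 10⁻⁵ × 17.1 × 87,871,876 ≈ 16,799.2 × g
Increase = 16,799.2 − 5,315.6 = 11,483.6

≈ 11500 ×g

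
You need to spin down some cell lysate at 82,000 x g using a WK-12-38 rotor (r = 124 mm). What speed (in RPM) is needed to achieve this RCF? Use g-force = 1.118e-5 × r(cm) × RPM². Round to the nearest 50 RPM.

24300 RPM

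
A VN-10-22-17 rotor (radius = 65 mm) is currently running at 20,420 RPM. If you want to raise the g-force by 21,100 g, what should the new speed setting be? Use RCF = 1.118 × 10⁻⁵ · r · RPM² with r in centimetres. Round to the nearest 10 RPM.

r = 65 mm = 6.5 cm
Current RCF = 1.118 × 10⁻⁵ × 6.5 × (20420)² = 1.118 × 10⁻⁵ × 6.5 × 416,976,400 ≈ 30,301.7 × g
Target RCF = 30,301.7 + 21,100 = 51,401.7 × g
N² = 51,401.7 / (7.267 × 10⁻⁵) = 707,330,398
N ≈ √707,330,398 ≈ 26,595.7

26600 RPM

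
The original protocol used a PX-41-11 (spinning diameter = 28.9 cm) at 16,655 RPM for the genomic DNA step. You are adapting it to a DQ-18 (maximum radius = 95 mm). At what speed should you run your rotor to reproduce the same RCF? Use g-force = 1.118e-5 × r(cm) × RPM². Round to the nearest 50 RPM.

Original rotor: r = 28.9 / 2 = 14.45 cm
RCF_original = 1.118 × 10⁻⁵ × 14.45 × (16655)² = 1.118 × 10⁻⁵ × 14.45 × 277,389,025 ≈ 44,812.5 × g
Your rotor: r = 95 mm = 9.5 cm
44,812.5 = 1.118 × 10⁻⁵ × 9.5 × N²
N² = 44,812.5 / (10.621 × 10⁻⁵) = 421,923,548
N ≈ √421,923,548 ≈ 20,540.8

20550 RPM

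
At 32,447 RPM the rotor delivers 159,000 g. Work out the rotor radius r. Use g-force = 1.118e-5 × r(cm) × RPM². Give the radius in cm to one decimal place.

RCF = 1.118 × 10⁻⁵ × r × N²
159000 = 1.118 × 10⁻⁵ × r × (32447)²
r = 159000 / (1.118 × 10⁻⁵ × 1,052,807,809) = 159000 / 11770.39 ≈ 13.508 cm

≈ 13.5 cm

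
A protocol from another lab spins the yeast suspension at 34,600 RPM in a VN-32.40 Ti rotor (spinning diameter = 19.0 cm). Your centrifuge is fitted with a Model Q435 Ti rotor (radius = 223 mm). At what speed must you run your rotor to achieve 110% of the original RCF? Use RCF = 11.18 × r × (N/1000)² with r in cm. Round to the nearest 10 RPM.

Original rotor: r = 19.0 / 2 = 9.5 cm
RCF_original = 11.18 × 9.5 × (34.6)² = 11.18 × 9.5 × 1,197.16 ≈ 127,150.4 × g
Target RCF = 1.1 × 127,150.4 ≈ 139,865.4 × g
Your rotor: r = 223 mm = 22.3 cm
139,865.4 = 11.18 × 22.3 × (N/1000)²
(N/1000)² = 139,865.4 / 249.314 = 561.001
N = 1000 × √561.001 ≈ 23,685.5

23690 RPM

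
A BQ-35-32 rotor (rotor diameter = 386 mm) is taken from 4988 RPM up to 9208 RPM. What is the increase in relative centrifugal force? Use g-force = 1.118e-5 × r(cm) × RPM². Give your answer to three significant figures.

r = 386 mm / 2 = 193 mm = 19.3 cm
RCF₁ = 1.118 × 10⁻⁵ × 19.3 × (4988)² = 1.118 × 10⁻⁵ × 19.3 × 24,880,144 ≈ 5,368.5 × g
RCF₂ = 1.118 × 10⁻⁵ × 19.3 × (9208)² = 1.118 × 10⁻⁵ × 19.3 × 84,787,264 ≈ 18,294.9 × g
Increase = 18,294.9 − 5,368.5 = 12,926.4

12900 × g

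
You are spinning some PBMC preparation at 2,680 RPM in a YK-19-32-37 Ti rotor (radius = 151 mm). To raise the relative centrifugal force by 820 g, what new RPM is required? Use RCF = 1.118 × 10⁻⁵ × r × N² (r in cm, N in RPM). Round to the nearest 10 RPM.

N₂ ≈ 3470 RPM

r = 151 mm = 15.1 cm
Current RCF = 1.118 × 10⁻⁵ × 15.1 × (2680)² = 1.118 × 10⁻⁵ × 15.1 × 7,182,400 ≈ 1,212.5 × g
Target RCF = 1,212.5 + 820 = 2,032.5 × g
N² = 2,032.5 / (16.8818 × 10⁻⁵) = 12,039,593
N ≈ √12,039,593 ≈ 3,469.8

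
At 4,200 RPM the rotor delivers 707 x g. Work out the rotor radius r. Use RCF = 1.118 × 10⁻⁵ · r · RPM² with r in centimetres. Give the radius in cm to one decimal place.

r ≈ 3.6 cm

RCF = 1.118 × 10⁻⁵ × r × N²
707 = 1.118 × 10⁻⁵ × r × (4200)²
r = 707 / (1.118 × 10⁻⁵ × 17,640,000) = 707 / 197.2152 ≈ 3.585 cm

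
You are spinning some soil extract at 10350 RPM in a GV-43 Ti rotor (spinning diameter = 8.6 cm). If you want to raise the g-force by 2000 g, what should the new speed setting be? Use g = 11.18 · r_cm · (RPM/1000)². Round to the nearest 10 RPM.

r = 8.6 / 2 = 4.3 cm
Current RCF = 11.18 × 4.3 × (10.35)² = 11.18 × 4.3 × 107.1225 ≈ 5,149.8 × g
Target RCF = 5,149.8 + 2,000 = 7,149.8 × g
(N/1000)² = 7,149.8 / 48.074 = 148.7249
N = 1000 × √148.7249 ≈ 12,195.3

≈ 12200 RPM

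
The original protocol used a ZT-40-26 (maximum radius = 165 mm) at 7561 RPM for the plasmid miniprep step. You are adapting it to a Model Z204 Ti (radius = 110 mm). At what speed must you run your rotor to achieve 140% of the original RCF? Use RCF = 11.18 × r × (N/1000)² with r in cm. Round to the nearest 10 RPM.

≈ 10960 RPM

Original rotor: r = 165 mm = 16.5 cm
RCF_original = 11.18 × 16.5 × (7.561)² = 11.18 × 16.5 × 57.168721 ≈ 10,545.9 × g
Target RCF = 1.4 × 10,545.9 ≈ 14,764.3 × g
Your rotor: r = 110 mm = 11.0 cm
14,764.3 = 11.18 × 11 × (N/1000)²
(N/1000)² = 14,764.3 / 122.98 = 120.0545
N = 1000 × √120.0545 ≈ 10,956.9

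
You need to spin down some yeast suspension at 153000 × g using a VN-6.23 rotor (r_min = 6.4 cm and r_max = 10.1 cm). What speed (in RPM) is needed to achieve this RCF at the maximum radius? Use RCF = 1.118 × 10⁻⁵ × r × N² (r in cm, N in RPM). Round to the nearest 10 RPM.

Use r_max = 10.1 cm.
RCF = 1.118 × 10⁻⁵ × r × N²
153,000 = 1.118 × 10⁻⁵ × 10.1 × N²
N² = 153,000 / (11.2918 × 10⁻⁵) = 1,354,965,550
N ≈ √1,354,965,550 ≈ 36,809.9

36810 RPM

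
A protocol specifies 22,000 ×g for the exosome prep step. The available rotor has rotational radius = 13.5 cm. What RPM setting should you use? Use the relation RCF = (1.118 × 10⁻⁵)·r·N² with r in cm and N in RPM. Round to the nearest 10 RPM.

RCF = 1.118 × 10⁻⁵ × r × N²
22,000 = 1.118 × 10⁻⁵ × 13.5 × N²
N² = 22,000 / (15.093 × 10⁻⁵) = 145,762,936
N ≈ √145,762,936 ≈ 12,073.2

≈ 12070 RPM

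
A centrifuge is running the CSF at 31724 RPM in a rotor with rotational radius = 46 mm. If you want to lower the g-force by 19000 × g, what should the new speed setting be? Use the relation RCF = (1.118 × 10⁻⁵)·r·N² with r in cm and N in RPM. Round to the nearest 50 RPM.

N₂ ≈ 25250 RPM

r = 46 mm = 4.6 cm
Current RCF = 1.118 × 10⁻⁵ × 4.6 × (31724)² = 1.118 × 10⁻⁵ × 4.6 × 1,006,412,176 ≈ 51,757.8 × g
Target RCF = 51,757.8 − 19,000 = 32,757.8 × g
N² = 32,757.8 / (5.1428 × 10⁻⁵) = 636,964,300
N ≈ √636,964,300 ≈ 25,238.2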